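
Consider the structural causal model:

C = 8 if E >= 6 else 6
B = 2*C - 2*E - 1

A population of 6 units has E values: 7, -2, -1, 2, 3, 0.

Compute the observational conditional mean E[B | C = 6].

10.2

Observing C=6 restricts to units where C's equation naturally yields 6: E ∈ {-2, -1, 2, 3, 0}. In that subpopulation B = 15, 13, 7, 5, 11, mean 10.2.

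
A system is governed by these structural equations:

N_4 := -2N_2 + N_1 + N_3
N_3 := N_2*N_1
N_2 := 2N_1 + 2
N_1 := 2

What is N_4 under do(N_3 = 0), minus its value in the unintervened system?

The intervention breaks the incoming arrows to N_3: N_3 := N_2*N_1 no longer applies, and N_3 = 0.
N_2 = 2N_1 + 2  [with N_1=2]  = 6
N_4 = -2N_2 + N_1 + N_3  [with N_2=6, N_1=2, N_3=0]  = -10
Without intervention: N_2 = 2N_1 + 2  [with N_1=2]  = 6; N_3 = N_2*N_1  [with N_2=6, N_1=2]  = 12; N_4 = -2N_2 + N_1 + N_3  [with N_2=6, N_1=2, N_3=12]  = 2.
Change = -10 − 2 = -12.

-12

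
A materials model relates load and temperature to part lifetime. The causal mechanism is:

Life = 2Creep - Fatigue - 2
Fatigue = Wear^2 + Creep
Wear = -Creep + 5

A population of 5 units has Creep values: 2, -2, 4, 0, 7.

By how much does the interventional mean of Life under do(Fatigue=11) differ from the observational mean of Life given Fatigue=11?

Under do(Fatigue=11), Fatigue's equation is replaced by Fatigue=11 for every unit. Per-unit Life: -9, -17, -5, -13, 1. Mean = -8.6.
E[Life|Fatigue=11] averages over only the 2 units with Fatigue=11 (Creep = 2, 7): Life = -9, 1, mean -4.
Difference = -8.6 − (-4) = -4.6.

-4.6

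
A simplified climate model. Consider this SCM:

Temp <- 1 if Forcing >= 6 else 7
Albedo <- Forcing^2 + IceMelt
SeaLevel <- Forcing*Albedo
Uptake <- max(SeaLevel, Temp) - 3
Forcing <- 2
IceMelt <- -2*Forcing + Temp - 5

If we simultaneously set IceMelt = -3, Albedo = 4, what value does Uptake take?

5

Setting IceMelt = -3, Albedo = 4 by intervention discards those variables' equations.
Temp = 1 if Forcing >= 6 else 7  [with Forcing=2]  = 7
SeaLevel = Forcing*Albedo  [with Forcing=2, Albedo=4]  = 8
Uptake = max(SeaLevel, Temp) - 3  [with SeaLevel=8, Temp=7]  = 5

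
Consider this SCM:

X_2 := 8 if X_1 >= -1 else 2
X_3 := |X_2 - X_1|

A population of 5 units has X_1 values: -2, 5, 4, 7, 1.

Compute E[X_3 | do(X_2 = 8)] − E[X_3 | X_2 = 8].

1.25

The intervention sets X_2=8 in all 5 units regardless of X_1. Recomputing X_3 per unit gives 10, 3, 4, 1, 7; average 5.
Conditioning on X_2=8 selects the 4 unit(s) with X_1 ∈ {5, 4, 7, 1}. Their X_3 values: 3, 4, 1, 7. Mean = 3.75.
Difference = 5 − 3.75 = 1.25.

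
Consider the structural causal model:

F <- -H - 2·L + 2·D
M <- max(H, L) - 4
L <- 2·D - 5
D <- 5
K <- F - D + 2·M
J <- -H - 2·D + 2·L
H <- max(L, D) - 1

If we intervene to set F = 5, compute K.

2

The intervention breaks the incoming arrows to F: F <- -H - 2·L + 2·D no longer applies, and F = 5.
L = 2·D - 5  [with D=5]  = 5
H = max(L, D) - 1  [with L=5, D=5]  = 4
M = max(H, L) - 4  [with H=4, L=5]  = 1
K = F - D + 2·M  [with F=5, D=5, M=1]  = 2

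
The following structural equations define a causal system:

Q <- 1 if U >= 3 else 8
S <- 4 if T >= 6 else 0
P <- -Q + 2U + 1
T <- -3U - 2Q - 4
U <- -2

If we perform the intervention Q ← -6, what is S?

4

do(Q=-6) replaces the equation Q <- 1 if U >= 3 else 8 with the constant Q = -6.
T = -3U - 2Q - 4  [with U=-2, Q=-6]  = 14
S = 4 if T >= 6 else 0  [with T=14]  = 4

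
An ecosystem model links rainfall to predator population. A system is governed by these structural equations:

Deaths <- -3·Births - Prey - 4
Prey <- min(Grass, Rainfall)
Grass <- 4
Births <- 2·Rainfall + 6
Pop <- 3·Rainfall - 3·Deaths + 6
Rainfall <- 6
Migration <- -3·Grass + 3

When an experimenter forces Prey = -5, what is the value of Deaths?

-53

do(Prey=-5) replaces the equation Prey <- min(Grass, Rainfall) with the constant Prey = -5.
Births = 2·Rainfall + 6  [with Rainfall=6]  = 18
Deaths = -3·Births - Prey - 4  [with Births=18, Prey=-5]  = -53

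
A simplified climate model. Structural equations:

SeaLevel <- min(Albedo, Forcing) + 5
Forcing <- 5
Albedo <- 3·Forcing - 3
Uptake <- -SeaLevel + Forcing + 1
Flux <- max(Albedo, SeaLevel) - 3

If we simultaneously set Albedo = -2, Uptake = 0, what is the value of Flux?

The joint intervention fixes Albedo = -2, Uptake = 0, removing each variable's own equation.
SeaLevel = min(Albedo, Forcing) + 5  [with Albedo=-2, Forcing=5]  = 3
Flux = max(Albedo, SeaLevel) - 3  [with Albedo=-2, SeaLevel=3]  = 0

0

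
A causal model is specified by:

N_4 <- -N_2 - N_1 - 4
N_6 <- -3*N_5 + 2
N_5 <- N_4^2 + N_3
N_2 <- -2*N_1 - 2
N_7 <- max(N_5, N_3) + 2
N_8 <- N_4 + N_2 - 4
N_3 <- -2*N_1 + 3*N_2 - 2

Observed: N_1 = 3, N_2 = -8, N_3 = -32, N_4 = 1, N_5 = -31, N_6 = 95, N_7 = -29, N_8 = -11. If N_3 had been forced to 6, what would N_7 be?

The intervention breaks the incoming arrows to N_3: N_3 <- -2*N_1 + 3*N_2 - 2 no longer applies, and N_3 = 6.
N_2 = -2*N_1 - 2  [with N_1=3]  = -8
N_4 = -N_2 - N_1 - 4  [with N_2=-8, N_1=3]  = 1
N_5 = N_4^2 + N_3  [with N_4=1, N_3=6]  = 7
N_7 = max(N_5, N_3) + 2  [with N_5=7, N_3=6]  = 9

9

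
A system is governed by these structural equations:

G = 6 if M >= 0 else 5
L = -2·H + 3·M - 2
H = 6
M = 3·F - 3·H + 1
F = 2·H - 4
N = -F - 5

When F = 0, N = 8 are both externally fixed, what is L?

The joint intervention fixes F = 0, N = 8, removing each variable's own equation.
M = 3·F - 3·H + 1  [with F=0, H=6]  = -17
L = -2·H + 3·M - 2  [with H=6, M=-17]  = -65

-65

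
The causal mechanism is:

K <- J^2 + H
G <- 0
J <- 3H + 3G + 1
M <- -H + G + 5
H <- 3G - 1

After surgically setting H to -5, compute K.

191

Under do(H=-5), the mechanism H <- 3G - 1 is discarded; H is fixed at -5.
J = 3H + 3G + 1  [with H=-5, G=0]  = -14
K = J^2 + H  [with J=-14, H=-5]  = 191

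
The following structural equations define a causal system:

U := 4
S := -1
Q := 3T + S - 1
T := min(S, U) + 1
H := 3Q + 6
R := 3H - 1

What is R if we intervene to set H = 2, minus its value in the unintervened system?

The intervention breaks the incoming arrows to H: H := 3Q + 6 no longer applies, and H = 2.
R = 3H - 1  [with H=2]  = 5
Without intervention: T = min(S, U) + 1  [with S=-1, U=4]  = 0; Q = 3T + S - 1  [with T=0, S=-1]  = -2; H = 3Q + 6  [with Q=-2]  = 0; R = 3H - 1  [with H=0]  = -1.
Change = 5 − (-1) = 6.

6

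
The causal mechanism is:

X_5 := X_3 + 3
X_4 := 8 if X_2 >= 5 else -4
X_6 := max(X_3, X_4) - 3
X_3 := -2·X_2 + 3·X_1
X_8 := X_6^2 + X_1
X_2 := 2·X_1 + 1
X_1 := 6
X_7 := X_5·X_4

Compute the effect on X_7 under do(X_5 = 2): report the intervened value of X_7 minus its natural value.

Under do(X_5=2), the mechanism X_5 := X_3 + 3 is discarded; X_5 is fixed at 2.
X_2 = 2·X_1 + 1  [with X_1=6]  = 13
X_4 = 8 if X_2 >= 5 else -4  [with X_2=13]  = 8
X_7 = X_5·X_4  [with X_5=2, X_4=8]  = 16
Without intervention: X_2 = 2·X_1 + 1  [with X_1=6]  = 13; X_3 = -2·X_2 + 3·X_1  [with X_2=13, X_1=6]  = -8; X_4 = 8 if X_2 >= 5 else -4  [with X_2=13]  = 8; X_5 = X_3 + 3  [with X_3=-8]  = -5; X_7 = X_5·X_4  [with X_5=-5, X_4=8]  = -40.
Change = 16 − (-40) = 56.

56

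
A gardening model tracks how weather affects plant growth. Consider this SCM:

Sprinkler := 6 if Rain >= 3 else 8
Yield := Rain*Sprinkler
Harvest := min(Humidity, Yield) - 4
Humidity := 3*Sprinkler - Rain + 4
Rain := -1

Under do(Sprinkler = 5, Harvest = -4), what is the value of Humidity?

20

Under do(Sprinkler = 5, Harvest = -4), each intervened variable's structural equation is replaced by its fixed value.
Humidity = 3*Sprinkler - Rain + 4  [with Sprinkler=5, Rain=-1]  = 20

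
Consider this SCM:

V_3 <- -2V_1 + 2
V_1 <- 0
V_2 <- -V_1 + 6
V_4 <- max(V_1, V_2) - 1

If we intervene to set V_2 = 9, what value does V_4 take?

8

Under do(V_2=9), the mechanism V_2 <- -V_1 + 6 is discarded; V_2 is fixed at 9.
V_4 = max(V_1, V_2) - 1  [with V_1=0, V_2=9]  = 8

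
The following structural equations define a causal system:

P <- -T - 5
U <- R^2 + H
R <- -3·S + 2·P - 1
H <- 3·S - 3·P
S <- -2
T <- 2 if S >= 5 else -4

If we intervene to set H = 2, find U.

11

Under do(H=2), the mechanism H <- 3·S - 3·P is discarded; H is fixed at 2.
T = 2 if S >= 5 else -4  [with S=-2]  = -4
P = -T - 5  [with T=-4]  = -1
R = -3·S + 2·P - 1  [with S=-2, P=-1]  = 3
U = R^2 + H  [with R=3, H=2]  = 11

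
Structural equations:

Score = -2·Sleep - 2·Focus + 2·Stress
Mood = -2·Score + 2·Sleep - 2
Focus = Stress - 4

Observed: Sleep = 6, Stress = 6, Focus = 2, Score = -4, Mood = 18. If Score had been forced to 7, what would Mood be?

Intervening sets Score = 7 and removes its equation (Score = -2·Sleep - 2·Focus + 2·Stress).
Mood = -2·Score + 2·Sleep - 2  [with Score=7, Sleep=6]  = -4

-4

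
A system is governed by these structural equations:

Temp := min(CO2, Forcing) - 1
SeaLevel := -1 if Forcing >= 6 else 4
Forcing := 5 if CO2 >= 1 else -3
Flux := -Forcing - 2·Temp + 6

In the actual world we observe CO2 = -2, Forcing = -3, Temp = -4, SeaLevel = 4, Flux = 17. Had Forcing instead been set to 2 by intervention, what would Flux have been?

do(Forcing=2) replaces the equation Forcing := 5 if CO2 >= 1 else -3 with the constant Forcing = 2.
Temp = min(CO2, Forcing) - 1  [with CO2=-2, Forcing=2]  = -3
Flux = -Forcing - 2·Temp + 6  [with Forcing=2, Temp=-3]  = 10

10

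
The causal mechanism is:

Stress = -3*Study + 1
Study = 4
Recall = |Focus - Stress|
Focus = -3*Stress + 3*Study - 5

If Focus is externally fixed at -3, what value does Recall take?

8

The intervention breaks the incoming arrows to Focus: Focus = -3*Stress + 3*Study - 5 no longer applies, and Focus = -3.
Stress = -3*Study + 1  [with Study=4]  = -11
Recall = |Focus - Stress|  [with Focus=-3, Stress=-11]  = 8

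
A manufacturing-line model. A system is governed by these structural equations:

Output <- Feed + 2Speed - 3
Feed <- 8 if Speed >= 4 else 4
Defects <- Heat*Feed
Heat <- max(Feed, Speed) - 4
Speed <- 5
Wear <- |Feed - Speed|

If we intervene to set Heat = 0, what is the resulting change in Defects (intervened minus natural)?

-32

do(Heat=0) replaces the equation Heat <- max(Feed, Speed) - 4 with the constant Heat = 0.
Feed = 8 if Speed >= 4 else 4  [with Speed=5]  = 8
Defects = Heat*Feed  [with Heat=0, Feed=8]  = 0
Without intervention: Feed = 8 if Speed >= 4 else 4  [with Speed=5]  = 8; Heat = max(Feed, Speed) - 4  [with Feed=8, Speed=5]  = 4; Defects = Heat*Feed  [with Heat=4, Feed=8]  = 32.
Change = 0 − 32 = -32.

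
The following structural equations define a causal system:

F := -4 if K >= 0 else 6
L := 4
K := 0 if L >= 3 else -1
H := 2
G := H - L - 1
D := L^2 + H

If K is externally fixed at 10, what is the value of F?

The intervention breaks the incoming arrows to K: K := 0 if L >= 3 else -1 no longer applies, and K = 10.
F = -4 if K >= 0 else 6  [with K=10]  = -4

-4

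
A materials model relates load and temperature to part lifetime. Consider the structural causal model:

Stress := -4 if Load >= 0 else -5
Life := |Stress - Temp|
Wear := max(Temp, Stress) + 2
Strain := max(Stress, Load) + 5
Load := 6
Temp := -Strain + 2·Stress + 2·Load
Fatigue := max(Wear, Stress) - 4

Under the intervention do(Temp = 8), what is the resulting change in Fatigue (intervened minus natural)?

Under do(Temp=8), the mechanism Temp := -Strain + 2·Stress + 2·Load is discarded; Temp is fixed at 8.
Stress = -4 if Load >= 0 else -5  [with Load=6]  = -4
Wear = max(Temp, Stress) + 2  [with Temp=8, Stress=-4]  = 10
Fatigue = max(Wear, Stress) - 4  [with Wear=10, Stress=-4]  = 6
Without intervention: Stress = -4 if Load >= 0 else -5  [with Load=6]  = -4; Strain = max(Stress, Load) + 5  [with Stress=-4, Load=6]  = 11; Temp = -Strain + 2·Stress + 2·Load  [with Strain=11, Stress=-4, Load=6]  = -7; Wear = max(Temp, Stress) + 2  [with Temp=-7, Stress=-4]  = -2; Fatigue = max(Wear, Stress) - 4  [with Wear=-2, Stress=-4]  = -6.
Change = 6 − (-6) = 12.

12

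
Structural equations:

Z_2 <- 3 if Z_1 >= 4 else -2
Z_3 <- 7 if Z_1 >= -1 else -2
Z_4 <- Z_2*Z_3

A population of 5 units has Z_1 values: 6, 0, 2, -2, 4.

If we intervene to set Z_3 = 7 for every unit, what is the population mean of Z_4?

0

The intervention sets Z_3=7 in all 5 units regardless of Z_1. Recomputing Z_4 per unit gives 21, -14, -14, -14, 21; average 0.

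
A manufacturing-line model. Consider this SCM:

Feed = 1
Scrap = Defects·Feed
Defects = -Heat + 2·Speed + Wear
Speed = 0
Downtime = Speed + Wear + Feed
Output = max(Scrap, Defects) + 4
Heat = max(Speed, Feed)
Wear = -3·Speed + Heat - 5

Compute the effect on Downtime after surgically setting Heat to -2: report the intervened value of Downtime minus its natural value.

-3

The intervention breaks the incoming arrows to Heat: Heat = max(Speed, Feed) no longer applies, and Heat = -2.
Wear = -3·Speed + Heat - 5  [with Speed=0, Heat=-2]  = -7
Downtime = Speed + Wear + Feed  [with Speed=0, Wear=-7, Feed=1]  = -6
Without intervention: Heat = max(Speed, Feed)  [with Speed=0, Feed=1]  = 1; Wear = -3·Speed + Heat - 5  [with Speed=0, Heat=1]  = -4; Downtime = Speed + Wear + Feed  [with Speed=0, Wear=-4, Feed=1]  = -3.
Change = -6 − (-3) = -3.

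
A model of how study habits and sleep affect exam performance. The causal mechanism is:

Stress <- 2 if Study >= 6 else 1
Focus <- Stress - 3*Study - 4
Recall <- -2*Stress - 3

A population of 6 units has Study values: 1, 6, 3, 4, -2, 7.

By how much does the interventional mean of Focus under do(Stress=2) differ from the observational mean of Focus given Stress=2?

10

Every unit gets Stress=2 under the intervention. Focus values become -5, -20, -11, -14, 4, -23; E[Focus|do(Stress=2)] = -11.5.
Observing Stress=2 restricts to units where Stress's equation naturally yields 2: Study ∈ {6, 7}. In that subpopulation Focus = -20, -23, mean -21.5.
Difference = -11.5 − (-21.5) = 10.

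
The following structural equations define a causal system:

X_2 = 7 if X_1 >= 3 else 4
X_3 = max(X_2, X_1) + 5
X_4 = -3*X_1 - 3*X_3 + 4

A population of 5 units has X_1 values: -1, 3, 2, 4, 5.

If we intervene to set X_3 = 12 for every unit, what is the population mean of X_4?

Every unit gets X_3=12 under the intervention. X_4 values become -29, -41, -38, -44, -47; E[X_4|do(X_3=12)] = -39.8.

-39.8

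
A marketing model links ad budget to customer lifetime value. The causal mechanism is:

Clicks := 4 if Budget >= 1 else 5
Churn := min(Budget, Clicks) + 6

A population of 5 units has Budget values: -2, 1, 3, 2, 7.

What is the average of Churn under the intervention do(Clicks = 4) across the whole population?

do(Clicks=4) breaks Clicks's dependence on Budget. With Clicks=4 fixed, Churn across the units is 4, 7, 9, 8, 10, mean 7.6.

7.6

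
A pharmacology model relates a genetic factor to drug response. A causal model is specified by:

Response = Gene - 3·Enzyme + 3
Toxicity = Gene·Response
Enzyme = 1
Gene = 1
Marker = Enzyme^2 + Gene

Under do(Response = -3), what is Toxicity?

Intervening sets Response = -3 and removes its equation (Response = Gene - 3·Enzyme + 3).
Toxicity = Gene·Response  [with Gene=1, Response=-3]  = -3

-3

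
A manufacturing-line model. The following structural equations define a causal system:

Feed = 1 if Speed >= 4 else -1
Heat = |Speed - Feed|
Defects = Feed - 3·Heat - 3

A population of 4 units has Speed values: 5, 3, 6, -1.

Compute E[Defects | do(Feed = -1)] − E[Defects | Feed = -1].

The intervention sets Feed=-1 in all 4 units regardless of Speed. Recomputing Defects per unit gives -22, -16, -25, -4; average -16.75.
E[Defects|Feed=-1] averages over only the 2 units with Feed=-1 (Speed = 3, -1): Defects = -16, -4, mean -10.
Difference = -16.75 − (-10) = -6.75.

-6.75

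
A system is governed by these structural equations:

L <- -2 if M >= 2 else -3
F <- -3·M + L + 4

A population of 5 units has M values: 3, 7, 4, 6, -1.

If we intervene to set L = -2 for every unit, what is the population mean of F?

-9.4

Every unit gets L=-2 under the intervention. F values become -7, -19, -10, -16, 5; E[F|do(L=-2)] = -9.4.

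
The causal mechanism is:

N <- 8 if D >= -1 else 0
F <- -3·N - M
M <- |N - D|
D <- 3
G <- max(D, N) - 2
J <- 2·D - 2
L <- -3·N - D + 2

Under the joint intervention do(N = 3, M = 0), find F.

The joint intervention fixes N = 3, M = 0, removing each variable's own equation.
F = -3·N - M  [with N=3, M=0]  = -9

-9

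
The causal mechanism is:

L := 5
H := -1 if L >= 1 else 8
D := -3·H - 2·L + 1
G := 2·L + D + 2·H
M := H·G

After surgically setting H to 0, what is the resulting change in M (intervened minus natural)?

do(H=0) replaces the equation H := -1 if L >= 1 else 8 with the constant H = 0.
D = -3·H - 2·L + 1  [with H=0, L=5]  = -9
G = 2·L + D + 2·H  [with L=5, D=-9, H=0]  = 1
M = H·G  [with H=0, G=1]  = 0
Without intervention: H = -1 if L >= 1 else 8  [with L=5]  = -1; D = -3·H - 2·L + 1  [with H=-1, L=5]  = -6; G = 2·L + D + 2·H  [with L=5, D=-6, H=-1]  = 2; M = H·G  [with H=-1, G=2]  = -2.
Change = 0 − (-2) = 2.

2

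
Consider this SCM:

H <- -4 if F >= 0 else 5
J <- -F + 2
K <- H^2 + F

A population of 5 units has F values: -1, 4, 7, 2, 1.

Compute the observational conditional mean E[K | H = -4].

Conditioning on H=-4 selects the 4 unit(s) with F ∈ {4, 7, 2, 1}. Their K values: 20, 23, 18, 17. Mean = 19.5.

19.5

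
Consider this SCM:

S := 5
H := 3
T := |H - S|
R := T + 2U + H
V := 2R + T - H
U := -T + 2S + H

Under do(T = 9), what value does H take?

3

Under do(T=9), the mechanism T := |H - S| is discarded; T is fixed at 9.
H is not downstream of the intervention, so its value is determined by the original equations.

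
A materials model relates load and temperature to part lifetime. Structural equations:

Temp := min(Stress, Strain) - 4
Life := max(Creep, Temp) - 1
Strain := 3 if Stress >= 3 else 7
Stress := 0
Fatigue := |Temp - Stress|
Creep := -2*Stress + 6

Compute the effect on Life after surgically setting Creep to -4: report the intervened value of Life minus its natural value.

-10

Under do(Creep=-4), the mechanism Creep := -2*Stress + 6 is discarded; Creep is fixed at -4.
Strain = 3 if Stress >= 3 else 7  [with Stress=0]  = 7
Temp = min(Stress, Strain) - 4  [with Stress=0, Strain=7]  = -4
Life = max(Creep, Temp) - 1  [with Creep=-4, Temp=-4]  = -5
Without intervention: Strain = 3 if Stress >= 3 else 7  [with Stress=0]  = 7; Temp = min(Stress, Strain) - 4  [with Stress=0, Strain=7]  = -4; Creep = -2*Stress + 6  [with Stress=0]  = 6; Life = max(Creep, Temp) - 1  [with Creep=6, Temp=-4]  = 5.
Change = -5 − 5 = -10.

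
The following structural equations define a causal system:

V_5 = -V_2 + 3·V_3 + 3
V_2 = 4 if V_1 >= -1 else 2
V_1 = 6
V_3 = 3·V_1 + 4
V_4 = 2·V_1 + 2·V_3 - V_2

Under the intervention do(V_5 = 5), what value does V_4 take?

52

The intervention breaks the incoming arrows to V_5: V_5 = -V_2 + 3·V_3 + 3 no longer applies, and V_5 = 5.
Since V_4 is not a descendant of the intervened variable, it is unaffected.
V_2 = 4 if V_1 >= -1 else 2  [with V_1=6]  = 4
V_3 = 3·V_1 + 4  [with V_1=6]  = 22
V_4 = 2·V_1 + 2·V_3 - V_2  [with V_1=6, V_3=22, V_2=4]  = 52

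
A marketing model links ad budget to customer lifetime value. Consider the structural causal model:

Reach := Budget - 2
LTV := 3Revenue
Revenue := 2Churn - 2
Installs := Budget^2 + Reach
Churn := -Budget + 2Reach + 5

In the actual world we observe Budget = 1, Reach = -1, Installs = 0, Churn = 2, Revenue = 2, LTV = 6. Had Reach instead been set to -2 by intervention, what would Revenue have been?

do(Reach=-2) replaces the equation Reach := Budget - 2 with the constant Reach = -2.
Churn = -Budget + 2Reach + 5  [with Budget=1, Reach=-2]  = 0
Revenue = 2Churn - 2  [with Churn=0]  = -2

-2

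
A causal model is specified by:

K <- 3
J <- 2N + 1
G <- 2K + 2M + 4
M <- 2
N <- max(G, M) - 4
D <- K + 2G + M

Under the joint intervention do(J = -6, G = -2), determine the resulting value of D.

1

The joint intervention fixes J = -6, G = -2, removing each variable's own equation.
D = K + 2G + M  [with K=3, G=-2, M=2]  = 1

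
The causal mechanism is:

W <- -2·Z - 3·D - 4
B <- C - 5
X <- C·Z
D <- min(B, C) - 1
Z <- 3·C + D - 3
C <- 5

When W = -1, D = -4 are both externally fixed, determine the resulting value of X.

Under do(W = -1, D = -4), each intervened variable's structural equation is replaced by its fixed value.
Z = 3·C + D - 3  [with C=5, D=-4]  = 8
X = C·Z  [with C=5, Z=8]  = 40

40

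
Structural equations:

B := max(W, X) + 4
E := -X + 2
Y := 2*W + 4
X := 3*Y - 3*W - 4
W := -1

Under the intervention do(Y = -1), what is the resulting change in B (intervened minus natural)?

Under do(Y=-1), the mechanism Y := 2*W + 4 is discarded; Y is fixed at -1.
X = 3*Y - 3*W - 4  [with Y=-1, W=-1]  = -4
B = max(W, X) + 4  [with W=-1, X=-4]  = 3
Without intervention: Y = 2*W + 4  [with W=-1]  = 2; X = 3*Y - 3*W - 4  [with Y=2, W=-1]  = 5; B = max(W, X) + 4  [with W=-1, X=5]  = 9.
Change = 3 − 9 = -6.

-6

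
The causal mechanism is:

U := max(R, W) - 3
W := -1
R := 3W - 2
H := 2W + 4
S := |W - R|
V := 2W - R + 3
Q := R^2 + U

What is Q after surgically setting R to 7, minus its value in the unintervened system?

do(R=7) replaces the equation R := 3W - 2 with the constant R = 7.
U = max(R, W) - 3  [with R=7, W=-1]  = 4
Q = R^2 + U  [with R=7, U=4]  = 53
Without intervention: R = 3W - 2  [with W=-1]  = -5; U = max(R, W) - 3  [with R=-5, W=-1]  = -4; Q = R^2 + U  [with R=-5, U=-4]  = 21.
Change = 53 − 21 = 32.

32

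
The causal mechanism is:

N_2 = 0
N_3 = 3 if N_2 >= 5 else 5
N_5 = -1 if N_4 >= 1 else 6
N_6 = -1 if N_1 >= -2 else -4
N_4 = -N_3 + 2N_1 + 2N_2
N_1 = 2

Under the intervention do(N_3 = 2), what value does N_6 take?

-1

The intervention breaks the incoming arrows to N_3: N_3 = 3 if N_2 >= 5 else 5 no longer applies, and N_3 = 2.
No directed path runs from N_3 to N_6, so N_6 keeps its natural value.
N_6 = -1 if N_1 >= -2 else -4  [with N_1=2]  = -1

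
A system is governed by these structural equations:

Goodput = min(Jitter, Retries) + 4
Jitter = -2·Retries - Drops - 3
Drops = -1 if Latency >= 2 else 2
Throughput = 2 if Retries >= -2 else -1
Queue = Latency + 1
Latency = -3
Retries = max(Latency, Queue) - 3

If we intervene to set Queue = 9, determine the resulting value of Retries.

6

Under do(Queue=9), the mechanism Queue = Latency + 1 is discarded; Queue is fixed at 9.
Retries = max(Latency, Queue) - 3  [with Latency=-3, Queue=9]  = 6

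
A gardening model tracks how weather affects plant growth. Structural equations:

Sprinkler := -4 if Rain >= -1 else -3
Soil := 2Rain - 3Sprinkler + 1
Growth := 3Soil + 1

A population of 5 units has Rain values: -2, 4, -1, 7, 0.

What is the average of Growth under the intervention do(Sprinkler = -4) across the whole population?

49.6

do(Sprinkler=-4) breaks Sprinkler's dependence on Rain. With Sprinkler=-4 fixed, Growth across the units is 28, 64, 34, 82, 40, mean 49.6.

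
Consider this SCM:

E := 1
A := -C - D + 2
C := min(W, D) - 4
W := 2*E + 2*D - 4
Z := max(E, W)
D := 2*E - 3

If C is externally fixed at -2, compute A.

5

Under do(C=-2), the mechanism C := min(W, D) - 4 is discarded; C is fixed at -2.
D = 2*E - 3  [with E=1]  = -1
A = -C - D + 2  [with C=-2, D=-1]  = 5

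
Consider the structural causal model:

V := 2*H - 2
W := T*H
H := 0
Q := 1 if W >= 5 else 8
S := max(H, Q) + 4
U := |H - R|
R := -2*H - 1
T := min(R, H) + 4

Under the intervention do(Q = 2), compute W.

0

do(Q=2) replaces the equation Q := 1 if W >= 5 else 8 with the constant Q = 2.
No directed path runs from Q to W, so W keeps its natural value.
R = -2*H - 1  [with H=0]  = -1
T = min(R, H) + 4  [with R=-1, H=0]  = 3
W = T*H  [with T=3, H=0]  = 0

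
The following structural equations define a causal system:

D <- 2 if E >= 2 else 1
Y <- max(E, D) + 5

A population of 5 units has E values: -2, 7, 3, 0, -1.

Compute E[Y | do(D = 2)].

The intervention sets D=2 in all 5 units regardless of E. Recomputing Y per unit gives 7, 12, 8, 7, 7; average 8.2.

8.2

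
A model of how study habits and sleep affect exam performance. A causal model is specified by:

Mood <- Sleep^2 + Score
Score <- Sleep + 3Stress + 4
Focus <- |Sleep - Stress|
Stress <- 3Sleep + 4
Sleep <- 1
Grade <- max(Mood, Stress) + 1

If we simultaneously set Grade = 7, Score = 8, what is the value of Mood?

Setting Grade = 7, Score = 8 by intervention discards those variables' equations.
Mood = Sleep^2 + Score  [with Sleep=1, Score=8]  = 9

9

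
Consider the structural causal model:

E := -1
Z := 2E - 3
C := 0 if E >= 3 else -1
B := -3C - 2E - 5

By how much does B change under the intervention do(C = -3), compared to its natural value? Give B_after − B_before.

The intervention breaks the incoming arrows to C: C := 0 if E >= 3 else -1 no longer applies, and C = -3.
B = -3C - 2E - 5  [with C=-3, E=-1]  = 6
Without intervention: C = 0 if E >= 3 else -1  [with E=-1]  = -1; B = -3C - 2E - 5  [with C=-1, E=-1]  = 0.
Change = 6 − 0 = 6.

6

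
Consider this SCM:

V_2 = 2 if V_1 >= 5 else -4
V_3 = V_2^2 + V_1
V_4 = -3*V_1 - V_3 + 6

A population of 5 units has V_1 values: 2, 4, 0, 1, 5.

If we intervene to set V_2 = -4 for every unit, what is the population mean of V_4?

-19.6

Every unit gets V_2=-4 under the intervention. V_4 values become -18, -26, -10, -14, -30; E[V_4|do(V_2=-4)] = -19.6.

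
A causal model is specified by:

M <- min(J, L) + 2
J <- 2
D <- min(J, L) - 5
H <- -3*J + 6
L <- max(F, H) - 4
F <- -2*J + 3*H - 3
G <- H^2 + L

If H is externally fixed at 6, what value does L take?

Under do(H=6), the mechanism H <- -3*J + 6 is discarded; H is fixed at 6.
F = -2*J + 3*H - 3  [with J=2, H=6]  = 11
L = max(F, H) - 4  [with F=11, H=6]  = 7

7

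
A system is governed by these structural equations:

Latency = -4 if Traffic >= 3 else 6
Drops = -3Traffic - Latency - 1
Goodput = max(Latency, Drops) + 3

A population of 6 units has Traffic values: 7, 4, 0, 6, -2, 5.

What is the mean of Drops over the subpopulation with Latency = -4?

Conditioning on Latency=-4 selects the 4 unit(s) with Traffic ∈ {7, 4, 6, 5}. Their Drops values: -18, -9, -15, -12. Mean = -13.5.

-13.5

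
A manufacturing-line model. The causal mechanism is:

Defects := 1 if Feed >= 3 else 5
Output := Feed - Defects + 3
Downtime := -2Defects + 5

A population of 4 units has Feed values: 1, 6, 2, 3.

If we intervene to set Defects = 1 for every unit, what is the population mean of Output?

5

Under do(Defects=1), Defects's equation is replaced by Defects=1 for every unit. Per-unit Output: 3, 8, 4, 5. Mean = 5.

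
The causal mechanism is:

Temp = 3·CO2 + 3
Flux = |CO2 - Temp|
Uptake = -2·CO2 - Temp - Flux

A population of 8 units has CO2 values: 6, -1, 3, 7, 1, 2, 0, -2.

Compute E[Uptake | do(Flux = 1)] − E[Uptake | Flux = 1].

-17.5

Every unit gets Flux=1 under the intervention. Uptake values become -34, 1, -19, -39, -9, -14, -4, 6; E[Uptake|do(Flux=1)] = -14.
E[Uptake|Flux=1] averages over only the 2 units with Flux=1 (CO2 = -1, -2): Uptake = 1, 6, mean 3.5.
Difference = -14 − 3.5 = -17.5.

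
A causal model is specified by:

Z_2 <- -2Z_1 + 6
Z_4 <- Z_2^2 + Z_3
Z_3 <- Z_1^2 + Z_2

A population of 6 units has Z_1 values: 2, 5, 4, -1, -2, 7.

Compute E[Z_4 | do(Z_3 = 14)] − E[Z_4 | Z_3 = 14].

-10

Every unit gets Z_3=14 under the intervention. Z_4 values become 18, 30, 18, 78, 114, 78; E[Z_4|do(Z_3=14)] = 56.
Conditioning on Z_3=14 selects the 2 unit(s) with Z_1 ∈ {4, -2}. Their Z_4 values: 18, 114. Mean = 66.
Difference = 56 − 66 = -10.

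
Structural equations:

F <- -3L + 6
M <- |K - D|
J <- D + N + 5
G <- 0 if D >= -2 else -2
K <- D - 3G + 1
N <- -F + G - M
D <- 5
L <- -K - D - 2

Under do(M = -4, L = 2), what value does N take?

Under do(M = -4, L = 2), each intervened variable's structural equation is replaced by its fixed value.
G = 0 if D >= -2 else -2  [with D=5]  = 0
F = -3L + 6  [with L=2]  = 0
N = -F + G - M  [with F=0, G=0, M=-4]  = 4

4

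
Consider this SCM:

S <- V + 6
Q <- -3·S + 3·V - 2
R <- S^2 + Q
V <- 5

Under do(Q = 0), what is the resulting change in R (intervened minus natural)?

The intervention breaks the incoming arrows to Q: Q <- -3·S + 3·V - 2 no longer applies, and Q = 0.
S = V + 6  [with V=5]  = 11
R = S^2 + Q  [with S=11, Q=0]  = 121
Without intervention: S = V + 6  [with V=5]  = 11; Q = -3·S + 3·V - 2  [with S=11, V=5]  = -20; R = S^2 + Q  [with S=11, Q=-20]  = 101.
Change = 121 − 101 = 20.

20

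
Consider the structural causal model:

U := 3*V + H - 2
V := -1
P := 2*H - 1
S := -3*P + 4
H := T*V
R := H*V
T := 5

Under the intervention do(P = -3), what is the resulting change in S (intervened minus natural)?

Intervening sets P = -3 and removes its equation (P := 2*H - 1).
S = -3*P + 4  [with P=-3]  = 13
Without intervention: H = T*V  [with T=5, V=-1]  = -5; P = 2*H - 1  [with H=-5]  = -11; S = -3*P + 4  [with P=-11]  = 37.
Change = 13 − 37 = -24.

-24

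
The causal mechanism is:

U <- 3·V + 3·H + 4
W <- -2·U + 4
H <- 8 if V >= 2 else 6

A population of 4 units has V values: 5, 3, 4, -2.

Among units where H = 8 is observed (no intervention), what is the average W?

E[W|H=8] averages over only the 3 units with H=8 (V = 5, 3, 4): W = -82, -70, -76, mean -76.

-76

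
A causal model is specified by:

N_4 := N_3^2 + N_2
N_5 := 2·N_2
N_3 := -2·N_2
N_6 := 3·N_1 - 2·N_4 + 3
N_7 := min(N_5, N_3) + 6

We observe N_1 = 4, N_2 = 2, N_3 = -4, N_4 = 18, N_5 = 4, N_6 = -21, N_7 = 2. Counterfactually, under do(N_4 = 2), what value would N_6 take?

Under do(N_4=2), the mechanism N_4 := N_3^2 + N_2 is discarded; N_4 is fixed at 2.
N_6 = 3·N_1 - 2·N_4 + 3  [with N_1=4, N_4=2]  = 11

11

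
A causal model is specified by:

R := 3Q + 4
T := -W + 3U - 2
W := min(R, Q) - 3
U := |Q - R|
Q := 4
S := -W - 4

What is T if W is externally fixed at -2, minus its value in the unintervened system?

The intervention breaks the incoming arrows to W: W := min(R, Q) - 3 no longer applies, and W = -2.
R = 3Q + 4  [with Q=4]  = 16
U = |Q - R|  [with Q=4, R=16]  = 12
T = -W + 3U - 2  [with W=-2, U=12]  = 36
Without intervention: R = 3Q + 4  [with Q=4]  = 16; W = min(R, Q) - 3  [with R=16, Q=4]  = 1; U = |Q - R|  [with Q=4, R=16]  = 12; T = -W + 3U - 2  [with W=1, U=12]  = 33.
Change = 36 − 33 = 3.

3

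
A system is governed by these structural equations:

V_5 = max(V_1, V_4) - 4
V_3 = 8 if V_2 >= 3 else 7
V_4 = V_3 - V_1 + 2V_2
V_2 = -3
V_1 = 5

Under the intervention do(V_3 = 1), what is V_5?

1

do(V_3=1) replaces the equation V_3 = 8 if V_2 >= 3 else 7 with the constant V_3 = 1.
V_4 = V_3 - V_1 + 2V_2  [with V_3=1, V_1=5, V_2=-3]  = -10
V_5 = max(V_1, V_4) - 4  [with V_1=5, V_4=-10]  = 1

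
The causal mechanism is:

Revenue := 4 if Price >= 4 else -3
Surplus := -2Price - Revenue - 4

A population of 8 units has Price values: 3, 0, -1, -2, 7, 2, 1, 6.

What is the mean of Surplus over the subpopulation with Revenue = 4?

E[Surplus|Revenue=4] averages over only the 2 units with Revenue=4 (Price = 7, 6): Surplus = -22, -20, mean -21.

-21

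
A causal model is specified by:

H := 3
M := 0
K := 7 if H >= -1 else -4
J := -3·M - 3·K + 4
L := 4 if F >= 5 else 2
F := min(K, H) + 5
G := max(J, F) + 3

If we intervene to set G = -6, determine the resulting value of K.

7

Intervening sets G = -6 and removes its equation (G := max(J, F) + 3).
K is not downstream of the intervention, so its value is determined by the original equations.
K = 7 if H >= -1 else -4  [with H=3]  = 7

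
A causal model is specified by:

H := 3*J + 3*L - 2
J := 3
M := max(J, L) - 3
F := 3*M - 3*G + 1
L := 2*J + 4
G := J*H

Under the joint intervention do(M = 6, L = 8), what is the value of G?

The joint intervention fixes M = 6, L = 8, removing each variable's own equation.
H = 3*J + 3*L - 2  [with J=3, L=8]  = 31
G = J*H  [with J=3, H=31]  = 93

93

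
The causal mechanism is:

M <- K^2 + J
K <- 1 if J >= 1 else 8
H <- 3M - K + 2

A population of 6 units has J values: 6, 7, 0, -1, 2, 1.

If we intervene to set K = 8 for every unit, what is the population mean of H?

193.5

do(K=8) breaks K's dependence on J. With K=8 fixed, H across the units is 204, 207, 186, 183, 192, 189, mean 193.5.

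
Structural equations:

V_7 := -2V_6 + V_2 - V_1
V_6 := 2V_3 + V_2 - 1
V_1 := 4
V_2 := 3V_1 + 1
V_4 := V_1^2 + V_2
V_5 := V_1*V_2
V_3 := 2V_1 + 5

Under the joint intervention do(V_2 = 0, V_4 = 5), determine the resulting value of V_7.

Setting V_2 = 0, V_4 = 5 by intervention discards those variables' equations.
V_3 = 2V_1 + 5  [with V_1=4]  = 13
V_6 = 2V_3 + V_2 - 1  [with V_3=13, V_2=0]  = 25
V_7 = -2V_6 + V_2 - V_1  [with V_6=25, V_2=0, V_1=4]  = -54

-54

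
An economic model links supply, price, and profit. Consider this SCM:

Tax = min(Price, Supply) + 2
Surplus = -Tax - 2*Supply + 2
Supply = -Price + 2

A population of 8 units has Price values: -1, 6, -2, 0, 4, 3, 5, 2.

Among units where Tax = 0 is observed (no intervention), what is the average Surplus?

0

Observing Tax=0 restricts to units where Tax's equation naturally yields 0: Price ∈ {-2, 4}. In that subpopulation Surplus = -6, 6, mean 0.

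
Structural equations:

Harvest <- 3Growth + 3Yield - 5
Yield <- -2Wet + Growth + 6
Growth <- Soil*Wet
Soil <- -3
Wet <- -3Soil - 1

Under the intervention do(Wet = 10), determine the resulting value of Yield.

Under do(Wet=10), the mechanism Wet <- -3Soil - 1 is discarded; Wet is fixed at 10.
Growth = Soil*Wet  [with Soil=-3, Wet=10]  = -30
Yield = -2Wet + Growth + 6  [with Wet=10, Growth=-30]  = -44

-44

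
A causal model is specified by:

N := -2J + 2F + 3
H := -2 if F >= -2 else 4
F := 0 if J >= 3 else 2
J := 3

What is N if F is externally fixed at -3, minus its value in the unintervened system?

The intervention breaks the incoming arrows to F: F := 0 if J >= 3 else 2 no longer applies, and F = -3.
N = -2J + 2F + 3  [with J=3, F=-3]  = -9
Without intervention: F = 0 if J >= 3 else 2  [with J=3]  = 0; N = -2J + 2F + 3  [with J=3, F=0]  = -3.
Change = -9 − (-3) = -6.

-6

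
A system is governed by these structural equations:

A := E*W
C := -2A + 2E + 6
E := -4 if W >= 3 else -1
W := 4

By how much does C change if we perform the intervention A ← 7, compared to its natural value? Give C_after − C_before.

The intervention breaks the incoming arrows to A: A := E*W no longer applies, and A = 7.
E = -4 if W >= 3 else -1  [with W=4]  = -4
C = -2A + 2E + 6  [with A=7, E=-4]  = -16
Without intervention: E = -4 if W >= 3 else -1  [with W=4]  = -4; A = E*W  [with E=-4, W=4]  = -16; C = -2A + 2E + 6  [with A=-16, E=-4]  = 30.
Change = -16 − 30 = -46.

-46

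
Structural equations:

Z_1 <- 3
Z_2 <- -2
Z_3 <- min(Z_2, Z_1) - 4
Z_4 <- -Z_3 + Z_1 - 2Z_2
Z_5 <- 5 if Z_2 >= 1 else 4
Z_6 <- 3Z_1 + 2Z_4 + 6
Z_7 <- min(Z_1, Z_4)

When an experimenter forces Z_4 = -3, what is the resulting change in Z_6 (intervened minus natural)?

Under do(Z_4=-3), the mechanism Z_4 <- -Z_3 + Z_1 - 2Z_2 is discarded; Z_4 is fixed at -3.
Z_6 = 3Z_1 + 2Z_4 + 6  [with Z_1=3, Z_4=-3]  = 9
Without intervention: Z_3 = min(Z_2, Z_1) - 4  [with Z_2=-2, Z_1=3]  = -6; Z_4 = -Z_3 + Z_1 - 2Z_2  [with Z_3=-6, Z_1=3, Z_2=-2]  = 13; Z_6 = 3Z_1 + 2Z_4 + 6  [with Z_1=3, Z_4=13]  = 41.
Change = 9 − 41 = -32.

-32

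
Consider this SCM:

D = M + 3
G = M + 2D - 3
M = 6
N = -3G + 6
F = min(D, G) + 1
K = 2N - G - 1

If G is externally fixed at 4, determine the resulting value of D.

Under do(G=4), the mechanism G = M + 2D - 3 is discarded; G is fixed at 4.
Since D is not a descendant of the intervened variable, it is unaffected.
D = M + 3  [with M=6]  = 9

9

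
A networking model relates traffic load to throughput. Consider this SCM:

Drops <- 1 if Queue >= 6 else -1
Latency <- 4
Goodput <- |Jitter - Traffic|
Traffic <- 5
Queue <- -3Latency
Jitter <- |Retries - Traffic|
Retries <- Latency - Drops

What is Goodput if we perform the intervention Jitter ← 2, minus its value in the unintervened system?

-2

Intervening sets Jitter = 2 and removes its equation (Jitter <- |Retries - Traffic|).
Goodput = |Jitter - Traffic|  [with Jitter=2, Traffic=5]  = 3
Without intervention: Queue = -3Latency  [with Latency=4]  = -12; Drops = 1 if Queue >= 6 else -1  [with Queue=-12]  = -1; Retries = Latency - Drops  [with Latency=4, Drops=-1]  = 5; Jitter = |Retries - Traffic|  [with Retries=5, Traffic=5]  = 0; Goodput = |Jitter - Traffic|  [with Jitter=0, Traffic=5]  = 5.
Change = 3 − 5 = -2.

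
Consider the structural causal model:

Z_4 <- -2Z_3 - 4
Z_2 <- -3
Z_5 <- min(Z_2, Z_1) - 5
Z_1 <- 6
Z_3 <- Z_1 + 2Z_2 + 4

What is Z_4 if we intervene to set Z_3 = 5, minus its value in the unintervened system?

The intervention breaks the incoming arrows to Z_3: Z_3 <- Z_1 + 2Z_2 + 4 no longer applies, and Z_3 = 5.
Z_4 = -2Z_3 - 4  [with Z_3=5]  = -14
Without intervention: Z_3 = Z_1 + 2Z_2 + 4  [with Z_1=6, Z_2=-3]  = 4; Z_4 = -2Z_3 - 4  [with Z_3=4]  = -12.
Change = -14 − (-12) = -2.

-2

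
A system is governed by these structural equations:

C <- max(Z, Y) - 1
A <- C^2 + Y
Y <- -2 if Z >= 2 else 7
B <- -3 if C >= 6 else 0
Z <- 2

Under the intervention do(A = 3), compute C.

1

do(A=3) replaces the equation A <- C^2 + Y with the constant A = 3.
C is not downstream of the intervention, so its value is determined by the original equations.
Y = -2 if Z >= 2 else 7  [with Z=2]  = -2
C = max(Z, Y) - 1  [with Z=2, Y=-2]  = 1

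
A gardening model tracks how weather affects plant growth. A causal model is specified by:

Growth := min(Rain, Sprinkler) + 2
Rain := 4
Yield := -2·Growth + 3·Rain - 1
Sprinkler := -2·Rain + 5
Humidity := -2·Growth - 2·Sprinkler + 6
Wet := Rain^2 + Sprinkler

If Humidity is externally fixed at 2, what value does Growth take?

-1

The intervention breaks the incoming arrows to Humidity: Humidity := -2·Growth - 2·Sprinkler + 6 no longer applies, and Humidity = 2.
Since Growth is not a descendant of the intervened variable, it is unaffected.
Sprinkler = -2·Rain + 5  [with Rain=4]  = -3
Growth = min(Rain, Sprinkler) + 2  [with Rain=4, Sprinkler=-3]  = -1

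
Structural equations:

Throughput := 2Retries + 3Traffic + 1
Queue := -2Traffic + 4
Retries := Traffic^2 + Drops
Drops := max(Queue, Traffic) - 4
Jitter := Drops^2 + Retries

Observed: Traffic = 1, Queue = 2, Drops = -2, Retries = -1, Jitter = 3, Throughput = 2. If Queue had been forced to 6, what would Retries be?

Under do(Queue=6), the mechanism Queue := -2Traffic + 4 is discarded; Queue is fixed at 6.
Drops = max(Queue, Traffic) - 4  [with Queue=6, Traffic=1]  = 2
Retries = Traffic^2 + Drops  [with Traffic=1, Drops=2]  = 3

3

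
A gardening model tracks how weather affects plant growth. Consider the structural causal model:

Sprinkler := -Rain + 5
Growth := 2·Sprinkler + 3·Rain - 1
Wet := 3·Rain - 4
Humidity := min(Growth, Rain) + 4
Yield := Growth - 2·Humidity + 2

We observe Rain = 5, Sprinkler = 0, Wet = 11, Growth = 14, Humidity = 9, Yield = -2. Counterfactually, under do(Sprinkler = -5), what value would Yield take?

Under do(Sprinkler=-5), the mechanism Sprinkler := -Rain + 5 is discarded; Sprinkler is fixed at -5.
Growth = 2·Sprinkler + 3·Rain - 1  [with Sprinkler=-5, Rain=5]  = 4
Humidity = min(Growth, Rain) + 4  [with Growth=4, Rain=5]  = 8
Yield = Growth - 2·Humidity + 2  [with Growth=4, Humidity=8]  = -10

-10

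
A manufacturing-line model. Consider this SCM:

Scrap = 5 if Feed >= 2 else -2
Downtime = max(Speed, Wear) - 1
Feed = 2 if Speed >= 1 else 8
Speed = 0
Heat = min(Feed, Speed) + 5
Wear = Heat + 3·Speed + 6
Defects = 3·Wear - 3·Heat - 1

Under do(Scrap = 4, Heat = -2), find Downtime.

3

Under do(Scrap = 4, Heat = -2), each intervened variable's structural equation is replaced by its fixed value.
Wear = Heat + 3·Speed + 6  [with Heat=-2, Speed=0]  = 4
Downtime = max(Speed, Wear) - 1  [with Speed=0, Wear=4]  = 3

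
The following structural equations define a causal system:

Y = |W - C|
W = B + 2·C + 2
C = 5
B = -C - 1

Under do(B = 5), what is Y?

12

Under do(B=5), the mechanism B = -C - 1 is discarded; B is fixed at 5.
W = B + 2·C + 2  [with B=5, C=5]  = 17
Y = |W - C|  [with W=17, C=5]  = 12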